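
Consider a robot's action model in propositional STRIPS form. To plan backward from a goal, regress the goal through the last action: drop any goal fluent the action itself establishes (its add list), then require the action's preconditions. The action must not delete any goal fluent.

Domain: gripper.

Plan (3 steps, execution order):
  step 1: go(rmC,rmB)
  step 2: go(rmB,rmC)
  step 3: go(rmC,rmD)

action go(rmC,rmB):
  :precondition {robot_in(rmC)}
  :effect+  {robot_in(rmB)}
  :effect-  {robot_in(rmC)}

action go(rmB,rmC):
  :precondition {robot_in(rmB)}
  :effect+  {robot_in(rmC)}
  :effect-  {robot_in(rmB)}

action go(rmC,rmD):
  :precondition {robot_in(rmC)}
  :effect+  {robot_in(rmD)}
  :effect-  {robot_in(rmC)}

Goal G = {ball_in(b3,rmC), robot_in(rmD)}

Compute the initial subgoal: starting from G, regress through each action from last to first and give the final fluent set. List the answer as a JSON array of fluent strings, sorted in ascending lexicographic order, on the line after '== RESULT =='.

Work backward from the goal:
  through step 3 (go(rmC,rmD)): drop {robot_in(rmD)}, keep {ball_in(b3,rmC)}, require {robot_in(rmC)}
    → {ball_in(b3,rmC), robot_in(rmC)}
  through step 2 (go(rmB,rmC)): drop {robot_in(rmC)}, keep {ball_in(b3,rmC)}, require {robot_in(rmB)}
    → {ball_in(b3,rmC), robot_in(rmB)}
  through step 1 (go(rmC,rmB)): drop {robot_in(rmB)}, keep {ball_in(b3,rmC)}, require {robot_in(rmC)}
    → {ball_in(b3,rmC), robot_in(rmC)}

== RESULT ==
["ball_in(b3,rmC)", "robot_in(rmC)"]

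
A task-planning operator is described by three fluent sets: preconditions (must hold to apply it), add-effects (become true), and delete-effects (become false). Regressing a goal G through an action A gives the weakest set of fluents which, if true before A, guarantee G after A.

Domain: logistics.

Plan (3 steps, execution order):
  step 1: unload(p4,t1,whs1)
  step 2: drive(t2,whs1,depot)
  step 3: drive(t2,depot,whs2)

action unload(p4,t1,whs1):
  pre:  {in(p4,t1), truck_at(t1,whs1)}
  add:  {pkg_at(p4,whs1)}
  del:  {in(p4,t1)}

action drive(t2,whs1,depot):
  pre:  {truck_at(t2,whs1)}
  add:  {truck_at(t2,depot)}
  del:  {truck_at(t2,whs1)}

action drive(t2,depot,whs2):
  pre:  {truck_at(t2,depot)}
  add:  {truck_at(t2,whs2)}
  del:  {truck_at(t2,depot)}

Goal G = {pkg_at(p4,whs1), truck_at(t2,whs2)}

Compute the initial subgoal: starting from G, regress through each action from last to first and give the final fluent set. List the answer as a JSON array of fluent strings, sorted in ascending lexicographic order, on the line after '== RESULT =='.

Work backward from the goal:
  through step 3 (drive(t2,depot,whs2)): drop {truck_at(t2,whs2)}, keep {pkg_at(p4,whs1)}, require {truck_at(t2,depot)}
    → {pkg_at(p4,whs1), truck_at(t2,depot)}
  through step 2 (drive(t2,whs1,depot)): drop {truck_at(t2,depot)}, keep {pkg_at(p4,whs1)}, require {truck_at(t2,whs1)}
    → {pkg_at(p4,whs1), truck_at(t2,whs1)}
  through step 1 (unload(p4,t1,whs1)): drop {pkg_at(p4,whs1)}, keep {truck_at(t2,whs1)}, require {in(p4,t1), truck_at(t1,whs1)}
    → {in(p4,t1), truck_at(t1,whs1), truck_at(t2,whs1)}

== RESULT ==
["in(p4,t1)", "truck_at(t1,whs1)", "truck_at(t2,whs1)"]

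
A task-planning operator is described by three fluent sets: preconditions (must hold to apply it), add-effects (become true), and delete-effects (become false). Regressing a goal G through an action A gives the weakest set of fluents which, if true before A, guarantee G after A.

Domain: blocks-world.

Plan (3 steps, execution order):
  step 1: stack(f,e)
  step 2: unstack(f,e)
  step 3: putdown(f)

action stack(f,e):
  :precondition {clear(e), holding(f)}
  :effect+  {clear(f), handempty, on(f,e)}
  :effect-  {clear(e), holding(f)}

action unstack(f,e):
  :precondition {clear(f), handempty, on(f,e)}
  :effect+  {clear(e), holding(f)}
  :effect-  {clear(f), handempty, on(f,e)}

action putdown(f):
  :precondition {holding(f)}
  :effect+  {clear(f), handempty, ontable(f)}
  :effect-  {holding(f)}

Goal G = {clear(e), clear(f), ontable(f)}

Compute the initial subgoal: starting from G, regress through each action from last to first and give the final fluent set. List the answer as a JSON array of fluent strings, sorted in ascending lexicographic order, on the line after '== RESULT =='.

Regress step by step:
  through step 3 (putdown(f)): drop {clear(f), ontable(f)}, keep {clear(e)}, require {holding(f)}
    → {clear(e), holding(f)}
  through step 2 (unstack(f,e)): drop {clear(e), holding(f)}, keep {}, require {clear(f), handempty, on(f,e)}
    → {clear(f), handempty, on(f,e)}
  through step 1 (stack(f,e)): drop {clear(f), handempty, on(f,e)}, keep {}, require {clear(e), holding(f)}
    → {clear(e), holding(f)}

== RESULT ==
["clear(e)", "holding(f)"]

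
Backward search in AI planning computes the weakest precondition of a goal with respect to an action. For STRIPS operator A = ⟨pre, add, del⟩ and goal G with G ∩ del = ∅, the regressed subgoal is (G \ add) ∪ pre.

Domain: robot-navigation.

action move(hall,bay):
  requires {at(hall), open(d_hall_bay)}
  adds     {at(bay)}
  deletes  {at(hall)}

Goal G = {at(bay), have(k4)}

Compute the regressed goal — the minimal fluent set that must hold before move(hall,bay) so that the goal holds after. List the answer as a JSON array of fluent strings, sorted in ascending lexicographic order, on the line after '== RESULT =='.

Regress:
  G ∩ del = {}  (empty — regression defined)
  G \ add = {at(bay), have(k4)} \ {at(bay)} = {have(k4)}
  ∪ pre   = {have(k4)} ∪ {at(hall), open(d_hall_bay)}
          = {at(hall), have(k4), open(d_hall_bay)}

== RESULT ==
["at(hall)", "have(k4)", "open(d_hall_bay)"]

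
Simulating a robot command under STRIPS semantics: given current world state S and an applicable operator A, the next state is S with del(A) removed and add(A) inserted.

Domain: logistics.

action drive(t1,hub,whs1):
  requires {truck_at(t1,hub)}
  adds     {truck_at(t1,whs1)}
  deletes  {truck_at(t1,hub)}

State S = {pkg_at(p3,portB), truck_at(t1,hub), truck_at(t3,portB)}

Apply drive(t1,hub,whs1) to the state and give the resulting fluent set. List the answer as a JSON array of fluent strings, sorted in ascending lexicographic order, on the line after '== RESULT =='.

Compute (S \ del) ∪ add:
  pre ⊆ S: {truck_at(t1,hub)} ⊆ S  — applicable
  S \ del = {pkg_at(p3,portB), truck_at(t3,portB)}
  ∪ add   = {pkg_at(p3,portB), truck_at(t1,whs1), truck_at(t3,portB)}

== RESULT ==
["pkg_at(p3,portB)", "truck_at(t1,whs1)", "truck_at(t3,portB)"]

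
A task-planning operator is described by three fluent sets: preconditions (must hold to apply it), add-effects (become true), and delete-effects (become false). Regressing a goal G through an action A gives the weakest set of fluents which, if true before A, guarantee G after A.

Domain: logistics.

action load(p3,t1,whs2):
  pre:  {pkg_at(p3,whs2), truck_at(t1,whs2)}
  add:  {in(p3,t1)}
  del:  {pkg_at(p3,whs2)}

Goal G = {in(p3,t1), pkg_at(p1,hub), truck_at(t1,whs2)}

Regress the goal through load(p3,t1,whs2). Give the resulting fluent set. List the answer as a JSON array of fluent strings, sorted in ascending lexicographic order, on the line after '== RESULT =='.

Regress:
  G ∩ del = {}  (empty — regression defined)
  G \ add = {in(p3,t1), pkg_at(p1,hub), truck_at(t1,whs2)} \ {in(p3,t1)} = {pkg_at(p1,hub), truck_at(t1,whs2)}
  ∪ pre   = {pkg_at(p1,hub), truck_at(t1,whs2)} ∪ {pkg_at(p3,whs2), truck_at(t1,whs2)}
          = {pkg_at(p1,hub), pkg_at(p3,whs2), truck_at(t1,whs2)}

== RESULT ==
["pkg_at(p1,hub)", "pkg_at(p3,whs2)", "truck_at(t1,whs2)"]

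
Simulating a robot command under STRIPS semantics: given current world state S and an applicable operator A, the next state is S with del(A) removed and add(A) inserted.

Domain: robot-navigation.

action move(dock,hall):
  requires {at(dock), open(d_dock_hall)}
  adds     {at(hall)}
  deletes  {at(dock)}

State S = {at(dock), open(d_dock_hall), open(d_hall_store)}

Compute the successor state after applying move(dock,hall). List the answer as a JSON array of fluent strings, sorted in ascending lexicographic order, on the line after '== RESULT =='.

Compute (S \ del) ∪ add:
  pre ⊆ S: {at(dock), open(d_dock_hall)} ⊆ S  — applicable
  S \ del = {open(d_dock_hall), open(d_hall_store)}
  ∪ add   = {at(hall), open(d_dock_hall), open(d_hall_store)}

== RESULT ==
["at(hall)", "open(d_dock_hall)", "open(d_hall_store)"]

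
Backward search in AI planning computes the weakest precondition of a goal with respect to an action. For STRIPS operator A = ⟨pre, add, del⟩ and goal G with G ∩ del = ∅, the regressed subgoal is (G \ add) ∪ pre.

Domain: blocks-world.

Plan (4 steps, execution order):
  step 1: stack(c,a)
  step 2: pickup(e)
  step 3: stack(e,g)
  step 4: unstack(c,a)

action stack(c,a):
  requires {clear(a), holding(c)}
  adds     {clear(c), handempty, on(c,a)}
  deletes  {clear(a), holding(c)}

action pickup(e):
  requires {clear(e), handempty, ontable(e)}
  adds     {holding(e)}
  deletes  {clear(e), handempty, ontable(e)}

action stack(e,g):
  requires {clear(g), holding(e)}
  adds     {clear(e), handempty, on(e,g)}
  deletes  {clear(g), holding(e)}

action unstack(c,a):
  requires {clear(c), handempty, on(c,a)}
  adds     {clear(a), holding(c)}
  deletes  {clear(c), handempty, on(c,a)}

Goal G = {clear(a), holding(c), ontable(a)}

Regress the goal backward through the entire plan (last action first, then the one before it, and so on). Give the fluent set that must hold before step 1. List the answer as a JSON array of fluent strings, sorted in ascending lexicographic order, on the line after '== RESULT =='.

Work backward from the goal:
  through step 4 (unstack(c,a)): drop {clear(a), holding(c)}, keep {ontable(a)}, require {clear(c), handempty, on(c,a)}
    → {clear(c), handempty, on(c,a), ontable(a)}
  through step 3 (stack(e,g)): drop {handempty}, keep {clear(c), on(c,a), ontable(a)}, require {clear(g), holding(e)}
    → {clear(c), clear(g), holding(e), on(c,a), ontable(a)}
  through step 2 (pickup(e)): drop {holding(e)}, keep {clear(c), clear(g), on(c,a), ontable(a)}, require {clear(e), handempty, ontable(e)}
    → {clear(c), clear(e), clear(g), handempty, on(c,a), ontable(a), ontable(e)}
  through step 1 (stack(c,a)): drop {clear(c), handempty, on(c,a)}, keep {clear(e), clear(g), ontable(a), ontable(e)}, require {clear(a), holding(c)}
    → {clear(a), clear(e), clear(g), holding(c), ontable(a), ontable(e)}

== RESULT ==
["clear(a)", "clear(e)", "clear(g)", "holding(c)", "ontable(a)", "ontable(e)"]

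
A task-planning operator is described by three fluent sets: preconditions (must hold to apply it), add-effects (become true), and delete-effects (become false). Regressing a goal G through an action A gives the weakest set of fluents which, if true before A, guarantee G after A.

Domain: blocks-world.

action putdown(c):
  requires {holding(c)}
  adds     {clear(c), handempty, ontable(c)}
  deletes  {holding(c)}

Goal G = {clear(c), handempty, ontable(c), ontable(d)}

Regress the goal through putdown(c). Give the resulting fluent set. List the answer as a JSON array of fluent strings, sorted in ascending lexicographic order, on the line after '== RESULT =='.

Regress:
  G ∩ del = {}  (empty — regression defined)
  G \ add = {clear(c), handempty, ontable(c), ontable(d)} \ {clear(c), handempty, ontable(c)} = {ontable(d)}
  ∪ pre   = {ontable(d)} ∪ {holding(c)}
          = {holding(c), ontable(d)}

== RESULT ==
["holding(c)", "ontable(d)"]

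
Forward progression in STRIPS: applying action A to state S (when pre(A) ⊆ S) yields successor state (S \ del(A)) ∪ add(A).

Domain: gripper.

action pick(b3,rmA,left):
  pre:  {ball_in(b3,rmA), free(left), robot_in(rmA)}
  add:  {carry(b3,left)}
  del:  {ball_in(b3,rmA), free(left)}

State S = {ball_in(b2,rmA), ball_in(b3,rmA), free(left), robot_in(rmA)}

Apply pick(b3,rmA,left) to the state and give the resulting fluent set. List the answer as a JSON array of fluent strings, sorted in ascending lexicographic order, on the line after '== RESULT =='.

Progress:
  pre ⊆ S: {ball_in(b3,rmA), free(left), robot_in(rmA)} ⊆ S  — applicable
  S \ del = {ball_in(b2,rmA), robot_in(rmA)}
  ∪ add   = {ball_in(b2,rmA), carry(b3,left), robot_in(rmA)}

== RESULT ==
["ball_in(b2,rmA)", "carry(b3,left)", "robot_in(rmA)"]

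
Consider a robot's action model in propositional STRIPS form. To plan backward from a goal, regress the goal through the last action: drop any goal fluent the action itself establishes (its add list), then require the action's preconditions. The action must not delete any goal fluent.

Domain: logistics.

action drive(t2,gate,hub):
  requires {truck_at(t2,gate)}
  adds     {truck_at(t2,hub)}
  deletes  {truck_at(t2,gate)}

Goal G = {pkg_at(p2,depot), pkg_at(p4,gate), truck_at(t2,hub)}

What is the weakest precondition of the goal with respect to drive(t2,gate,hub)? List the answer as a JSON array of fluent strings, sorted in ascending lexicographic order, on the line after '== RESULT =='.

Compute (G \ add) ∪ pre:
  G ∩ del = {}  (empty — regression defined)
  G \ add = {pkg_at(p2,depot), pkg_at(p4,gate), truck_at(t2,hub)} \ {truck_at(t2,hub)} = {pkg_at(p2,depot), pkg_at(p4,gate)}
  ∪ pre   = {pkg_at(p2,depot), pkg_at(p4,gate)} ∪ {truck_at(t2,gate)}
          = {pkg_at(p2,depot), pkg_at(p4,gate), truck_at(t2,gate)}

== RESULT ==
["pkg_at(p2,depot)", "pkg_at(p4,gate)", "truck_at(t2,gate)"]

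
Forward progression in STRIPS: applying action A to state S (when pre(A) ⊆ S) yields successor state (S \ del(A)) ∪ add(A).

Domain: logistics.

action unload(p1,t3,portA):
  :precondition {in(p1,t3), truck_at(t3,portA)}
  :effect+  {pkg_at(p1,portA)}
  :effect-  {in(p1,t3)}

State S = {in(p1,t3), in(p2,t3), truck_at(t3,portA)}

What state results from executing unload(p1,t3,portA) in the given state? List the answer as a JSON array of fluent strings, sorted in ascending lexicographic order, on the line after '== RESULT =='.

Progress:
  pre ⊆ S: {in(p1,t3), truck_at(t3,portA)} ⊆ S  — applicable
  S \ del = {in(p2,t3), truck_at(t3,portA)}
  ∪ add   = {in(p2,t3), pkg_at(p1,portA), truck_at(t3,portA)}

== RESULT ==
["in(p2,t3)", "pkg_at(p1,portA)", "truck_at(t3,portA)"]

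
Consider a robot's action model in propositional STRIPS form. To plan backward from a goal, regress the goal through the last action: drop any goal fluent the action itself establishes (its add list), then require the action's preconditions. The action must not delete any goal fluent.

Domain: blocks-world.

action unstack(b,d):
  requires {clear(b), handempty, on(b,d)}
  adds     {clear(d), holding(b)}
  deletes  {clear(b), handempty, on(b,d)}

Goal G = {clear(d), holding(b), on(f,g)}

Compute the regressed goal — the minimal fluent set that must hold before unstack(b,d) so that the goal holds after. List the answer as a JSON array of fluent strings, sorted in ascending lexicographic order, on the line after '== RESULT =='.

Regress:
  G ∩ del = {}  (empty — regression defined)
  G \ add = {clear(d), holding(b), on(f,g)} \ {clear(d), holding(b)} = {on(f,g)}
  ∪ pre   = {on(f,g)} ∪ {clear(b), handempty, on(b,d)}
          = {clear(b), handempty, on(b,d), on(f,g)}

== RESULT ==
["clear(b)", "handempty", "on(b,d)", "on(f,g)"]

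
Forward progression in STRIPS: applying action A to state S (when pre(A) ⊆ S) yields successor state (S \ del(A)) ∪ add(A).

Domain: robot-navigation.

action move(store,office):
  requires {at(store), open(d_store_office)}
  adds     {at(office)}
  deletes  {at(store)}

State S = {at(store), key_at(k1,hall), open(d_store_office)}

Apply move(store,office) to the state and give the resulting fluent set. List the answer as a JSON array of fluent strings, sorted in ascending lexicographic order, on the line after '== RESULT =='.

Progress:
  pre ⊆ S: {at(store), open(d_store_office)} ⊆ S  — applicable
  S \ del = {key_at(k1,hall), open(d_store_office)}
  ∪ add   = {at(office), key_at(k1,hall), open(d_store_office)}

== RESULT ==
["at(office)", "key_at(k1,hall)", "open(d_store_office)"]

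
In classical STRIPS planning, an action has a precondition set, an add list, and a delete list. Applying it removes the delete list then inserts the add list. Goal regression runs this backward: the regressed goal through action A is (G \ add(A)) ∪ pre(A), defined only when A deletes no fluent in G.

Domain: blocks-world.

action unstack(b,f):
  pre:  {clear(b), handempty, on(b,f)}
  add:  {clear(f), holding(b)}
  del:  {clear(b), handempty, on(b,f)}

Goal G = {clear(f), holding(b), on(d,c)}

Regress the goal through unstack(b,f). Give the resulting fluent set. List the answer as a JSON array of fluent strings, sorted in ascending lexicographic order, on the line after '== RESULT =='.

Regress:
  G ∩ del = {}  (empty — regression defined)
  G \ add = {clear(f), holding(b), on(d,c)} \ {clear(f), holding(b)} = {on(d,c)}
  ∪ pre   = {on(d,c)} ∪ {clear(b), handempty, on(b,f)}
          = {clear(b), handempty, on(b,f), on(d,c)}

== RESULT ==
["clear(b)", "handempty", "on(b,f)", "on(d,c)"]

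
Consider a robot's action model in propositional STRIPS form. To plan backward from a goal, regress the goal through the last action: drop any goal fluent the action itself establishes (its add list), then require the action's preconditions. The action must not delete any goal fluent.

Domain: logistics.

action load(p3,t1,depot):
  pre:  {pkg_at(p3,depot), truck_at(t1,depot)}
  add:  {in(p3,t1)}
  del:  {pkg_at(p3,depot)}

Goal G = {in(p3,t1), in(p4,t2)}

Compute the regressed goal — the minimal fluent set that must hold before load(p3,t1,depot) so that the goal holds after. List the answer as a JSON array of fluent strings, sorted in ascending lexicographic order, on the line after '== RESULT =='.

Compute (G \ add) ∪ pre:
  G ∩ del = {}  (empty — regression defined)
  G \ add = {in(p3,t1), in(p4,t2)} \ {in(p3,t1)} = {in(p4,t2)}
  ∪ pre   = {in(p4,t2)} ∪ {pkg_at(p3,depot), truck_at(t1,depot)}
          = {in(p4,t2), pkg_at(p3,depot), truck_at(t1,depot)}

== RESULT ==
["in(p4,t2)", "pkg_at(p3,depot)", "truck_at(t1,depot)"]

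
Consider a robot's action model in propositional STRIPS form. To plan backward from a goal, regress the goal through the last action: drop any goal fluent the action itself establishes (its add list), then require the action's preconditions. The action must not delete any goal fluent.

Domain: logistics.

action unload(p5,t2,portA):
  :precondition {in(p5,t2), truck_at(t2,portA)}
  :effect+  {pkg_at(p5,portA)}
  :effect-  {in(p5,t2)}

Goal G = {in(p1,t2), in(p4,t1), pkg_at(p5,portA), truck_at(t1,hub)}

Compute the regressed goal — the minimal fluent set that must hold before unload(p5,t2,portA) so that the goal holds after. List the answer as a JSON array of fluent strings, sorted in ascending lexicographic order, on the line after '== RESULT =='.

Compute (G \ add) ∪ pre:
  G ∩ del = {}  (empty — regression defined)
  G \ add = {in(p1,t2), in(p4,t1), pkg_at(p5,portA), truck_at(t1,hub)} \ {pkg_at(p5,portA)} = {in(p1,t2), in(p4,t1), truck_at(t1,hub)}
  ∪ pre   = {in(p1,t2), in(p4,t1), truck_at(t1,hub)} ∪ {in(p5,t2), truck_at(t2,portA)}
          = {in(p1,t2), in(p4,t1), in(p5,t2), truck_at(t1,hub), truck_at(t2,portA)}

== RESULT ==
["in(p1,t2)", "in(p4,t1)", "in(p5,t2)", "truck_at(t1,hub)", "truck_at(t2,portA)"]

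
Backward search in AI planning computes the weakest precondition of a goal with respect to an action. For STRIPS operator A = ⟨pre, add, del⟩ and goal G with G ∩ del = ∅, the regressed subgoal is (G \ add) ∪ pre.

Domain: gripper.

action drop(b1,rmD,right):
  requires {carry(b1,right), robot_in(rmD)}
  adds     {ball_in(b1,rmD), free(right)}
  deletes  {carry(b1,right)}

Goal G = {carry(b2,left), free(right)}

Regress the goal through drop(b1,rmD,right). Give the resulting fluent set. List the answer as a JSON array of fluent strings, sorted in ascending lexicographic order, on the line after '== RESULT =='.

Regress:
  G ∩ del = {}  (empty — regression defined)
  G \ add = {carry(b2,left), free(right)} \ {ball_in(b1,rmD), free(right)} = {carry(b2,left)}
  ∪ pre   = {carry(b2,left)} ∪ {carry(b1,right), robot_in(rmD)}
          = {carry(b1,right), carry(b2,left), robot_in(rmD)}

== RESULT ==
["carry(b1,right)", "carry(b2,left)", "robot_in(rmD)"]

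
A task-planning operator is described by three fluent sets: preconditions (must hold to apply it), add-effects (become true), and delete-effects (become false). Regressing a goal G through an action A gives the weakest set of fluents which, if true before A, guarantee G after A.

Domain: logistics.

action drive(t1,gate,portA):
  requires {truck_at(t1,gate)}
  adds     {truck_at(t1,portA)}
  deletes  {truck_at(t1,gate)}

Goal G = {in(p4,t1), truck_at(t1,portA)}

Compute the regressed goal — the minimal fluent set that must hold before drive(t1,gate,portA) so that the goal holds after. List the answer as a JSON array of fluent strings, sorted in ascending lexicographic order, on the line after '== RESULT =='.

Compute (G \ add) ∪ pre:
  G ∩ del = {}  (empty — regression defined)
  G \ add = {in(p4,t1), truck_at(t1,portA)} \ {truck_at(t1,portA)} = {in(p4,t1)}
  ∪ pre   = {in(p4,t1)} ∪ {truck_at(t1,gate)}
          = {in(p4,t1), truck_at(t1,gate)}

== RESULT ==
["in(p4,t1)", "truck_at(t1,gate)"]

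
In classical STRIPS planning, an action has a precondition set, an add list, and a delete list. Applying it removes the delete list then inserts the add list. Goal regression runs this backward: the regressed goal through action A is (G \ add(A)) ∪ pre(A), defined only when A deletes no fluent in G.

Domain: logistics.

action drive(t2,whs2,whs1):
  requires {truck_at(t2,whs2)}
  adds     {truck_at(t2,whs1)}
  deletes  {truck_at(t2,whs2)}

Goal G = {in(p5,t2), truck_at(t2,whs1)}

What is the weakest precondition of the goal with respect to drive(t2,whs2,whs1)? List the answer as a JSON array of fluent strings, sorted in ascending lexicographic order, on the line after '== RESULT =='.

Compute (G \ add) ∪ pre:
  G ∩ del = {}  (empty — regression defined)
  G \ add = {in(p5,t2), truck_at(t2,whs1)} \ {truck_at(t2,whs1)} = {in(p5,t2)}
  ∪ pre   = {in(p5,t2)} ∪ {truck_at(t2,whs2)}
          = {in(p5,t2), truck_at(t2,whs2)}

== RESULT ==
["in(p5,t2)", "truck_at(t2,whs2)"]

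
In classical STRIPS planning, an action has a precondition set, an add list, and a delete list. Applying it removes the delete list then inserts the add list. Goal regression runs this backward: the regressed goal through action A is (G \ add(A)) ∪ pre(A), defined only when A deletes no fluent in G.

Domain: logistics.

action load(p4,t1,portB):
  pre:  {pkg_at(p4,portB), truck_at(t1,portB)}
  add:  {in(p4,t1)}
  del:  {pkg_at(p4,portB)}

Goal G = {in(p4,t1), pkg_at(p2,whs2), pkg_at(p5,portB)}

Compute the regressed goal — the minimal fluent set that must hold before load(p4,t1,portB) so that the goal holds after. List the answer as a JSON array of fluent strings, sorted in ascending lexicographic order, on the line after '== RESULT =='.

Regress:
  G ∩ del = {}  (empty — regression defined)
  G \ add = {in(p4,t1), pkg_at(p2,whs2), pkg_at(p5,portB)} \ {in(p4,t1)} = {pkg_at(p2,whs2), pkg_at(p5,portB)}
  ∪ pre   = {pkg_at(p2,whs2), pkg_at(p5,portB)} ∪ {pkg_at(p4,portB), truck_at(t1,portB)}
          = {pkg_at(p2,whs2), pkg_at(p4,portB), pkg_at(p5,portB), truck_at(t1,portB)}

== RESULT ==
["pkg_at(p2,whs2)", "pkg_at(p4,portB)", "pkg_at(p5,portB)", "truck_at(t1,portB)"]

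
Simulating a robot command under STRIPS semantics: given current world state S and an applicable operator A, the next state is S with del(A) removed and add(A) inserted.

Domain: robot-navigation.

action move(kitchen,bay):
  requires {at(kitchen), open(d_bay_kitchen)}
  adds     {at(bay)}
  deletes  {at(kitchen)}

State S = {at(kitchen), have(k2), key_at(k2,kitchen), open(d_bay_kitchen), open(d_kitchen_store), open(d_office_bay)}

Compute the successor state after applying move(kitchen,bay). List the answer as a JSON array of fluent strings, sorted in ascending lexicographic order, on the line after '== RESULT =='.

Progress:
  pre ⊆ S: {at(kitchen), open(d_bay_kitchen)} ⊆ S  — applicable
  S \ del = {have(k2), key_at(k2,kitchen), open(d_bay_kitchen), open(d_kitchen_store), open(d_office_bay)}
  ∪ add   = {at(bay), have(k2), key_at(k2,kitchen), open(d_bay_kitchen), open(d_kitchen_store), open(d_office_bay)}

== RESULT ==
["at(bay)", "have(k2)", "key_at(k2,kitchen)", "open(d_bay_kitchen)", "open(d_kitchen_store)", "open(d_office_bay)"]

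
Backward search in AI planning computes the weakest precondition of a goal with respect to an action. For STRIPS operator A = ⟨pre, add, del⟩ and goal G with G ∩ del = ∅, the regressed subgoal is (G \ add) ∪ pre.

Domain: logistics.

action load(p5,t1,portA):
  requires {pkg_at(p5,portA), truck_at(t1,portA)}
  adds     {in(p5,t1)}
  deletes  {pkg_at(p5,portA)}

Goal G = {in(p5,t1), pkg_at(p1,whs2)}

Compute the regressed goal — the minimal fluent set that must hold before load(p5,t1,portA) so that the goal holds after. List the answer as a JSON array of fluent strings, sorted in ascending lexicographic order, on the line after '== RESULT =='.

Compute (G \ add) ∪ pre:
  G ∩ del = {}  (empty — regression defined)
  G \ add = {in(p5,t1), pkg_at(p1,whs2)} \ {in(p5,t1)} = {pkg_at(p1,whs2)}
  ∪ pre   = {pkg_at(p1,whs2)} ∪ {pkg_at(p5,portA), truck_at(t1,portA)}
          = {pkg_at(p1,whs2), pkg_at(p5,portA), truck_at(t1,portA)}

== RESULT ==
["pkg_at(p1,whs2)", "pkg_at(p5,portA)", "truck_at(t1,portA)"]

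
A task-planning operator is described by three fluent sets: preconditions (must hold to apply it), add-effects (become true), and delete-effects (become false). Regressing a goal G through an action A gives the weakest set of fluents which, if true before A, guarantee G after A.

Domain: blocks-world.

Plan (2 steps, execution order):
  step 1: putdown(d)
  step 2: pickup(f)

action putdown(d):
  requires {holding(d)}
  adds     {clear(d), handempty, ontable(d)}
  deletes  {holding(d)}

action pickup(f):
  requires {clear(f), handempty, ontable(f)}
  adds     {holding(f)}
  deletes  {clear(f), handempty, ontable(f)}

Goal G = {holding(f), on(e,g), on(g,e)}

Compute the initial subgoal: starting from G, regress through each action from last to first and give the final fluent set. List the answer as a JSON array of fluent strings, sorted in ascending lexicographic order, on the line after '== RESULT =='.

Work backward from the goal:
  through step 2 (pickup(f)): drop {holding(f)}, keep {on(e,g), on(g,e)}, require {clear(f), handempty, ontable(f)}
    → {clear(f), handempty, on(e,g), on(g,e), ontable(f)}
  through step 1 (putdown(d)): drop {handempty}, keep {clear(f), on(e,g), on(g,e), ontable(f)}, require {holding(d)}
    → {clear(f), holding(d), on(e,g), on(g,e), ontable(f)}

== RESULT ==
["clear(f)", "holding(d)", "on(e,g)", "on(g,e)", "ontable(f)"]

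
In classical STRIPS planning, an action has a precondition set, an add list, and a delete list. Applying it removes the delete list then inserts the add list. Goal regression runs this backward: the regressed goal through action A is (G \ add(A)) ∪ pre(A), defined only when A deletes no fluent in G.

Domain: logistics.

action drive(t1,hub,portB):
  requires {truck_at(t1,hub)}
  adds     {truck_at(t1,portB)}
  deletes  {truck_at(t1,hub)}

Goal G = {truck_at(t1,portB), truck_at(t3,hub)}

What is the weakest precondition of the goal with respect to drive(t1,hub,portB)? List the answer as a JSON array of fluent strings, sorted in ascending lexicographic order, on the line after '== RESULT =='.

Compute (G \ add) ∪ pre:
  G ∩ del = {}  (empty — regression defined)
  G \ add = {truck_at(t1,portB), truck_at(t3,hub)} \ {truck_at(t1,portB)} = {truck_at(t3,hub)}
  ∪ pre   = {truck_at(t3,hub)} ∪ {truck_at(t1,hub)}
          = {truck_at(t1,hub), truck_at(t3,hub)}

== RESULT ==
["truck_at(t1,hub)", "truck_at(t3,hub)"]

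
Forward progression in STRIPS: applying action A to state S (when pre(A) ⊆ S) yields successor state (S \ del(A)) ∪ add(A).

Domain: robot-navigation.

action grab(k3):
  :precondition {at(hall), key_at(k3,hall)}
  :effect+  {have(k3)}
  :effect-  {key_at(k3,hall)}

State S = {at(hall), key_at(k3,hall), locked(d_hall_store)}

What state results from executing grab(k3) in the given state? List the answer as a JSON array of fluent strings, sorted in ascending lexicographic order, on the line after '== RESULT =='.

Progress:
  pre ⊆ S: {at(hall), key_at(k3,hall)} ⊆ S  — applicable
  S \ del = {at(hall), locked(d_hall_store)}
  ∪ add   = {at(hall), have(k3), locked(d_hall_store)}

== RESULT ==
["at(hall)", "have(k3)", "locked(d_hall_store)"]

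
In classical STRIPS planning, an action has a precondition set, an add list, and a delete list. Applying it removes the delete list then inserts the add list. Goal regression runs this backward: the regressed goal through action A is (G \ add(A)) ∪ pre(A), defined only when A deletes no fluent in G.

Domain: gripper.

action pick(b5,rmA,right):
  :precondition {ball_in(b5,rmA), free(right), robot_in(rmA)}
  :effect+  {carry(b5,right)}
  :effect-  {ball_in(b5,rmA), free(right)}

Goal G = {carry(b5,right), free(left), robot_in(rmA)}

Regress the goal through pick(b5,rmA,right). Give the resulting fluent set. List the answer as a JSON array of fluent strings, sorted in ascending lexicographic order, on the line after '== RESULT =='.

Compute (G \ add) ∪ pre:
  G ∩ del = {}  (empty — regression defined)
  G \ add = {carry(b5,right), free(left), robot_in(rmA)} \ {carry(b5,right)} = {free(left), robot_in(rmA)}
  ∪ pre   = {free(left), robot_in(rmA)} ∪ {ball_in(b5,rmA), free(right), robot_in(rmA)}
          = {ball_in(b5,rmA), free(left), free(right), robot_in(rmA)}

== RESULT ==
["ball_in(b5,rmA)", "free(left)", "free(right)", "robot_in(rmA)"]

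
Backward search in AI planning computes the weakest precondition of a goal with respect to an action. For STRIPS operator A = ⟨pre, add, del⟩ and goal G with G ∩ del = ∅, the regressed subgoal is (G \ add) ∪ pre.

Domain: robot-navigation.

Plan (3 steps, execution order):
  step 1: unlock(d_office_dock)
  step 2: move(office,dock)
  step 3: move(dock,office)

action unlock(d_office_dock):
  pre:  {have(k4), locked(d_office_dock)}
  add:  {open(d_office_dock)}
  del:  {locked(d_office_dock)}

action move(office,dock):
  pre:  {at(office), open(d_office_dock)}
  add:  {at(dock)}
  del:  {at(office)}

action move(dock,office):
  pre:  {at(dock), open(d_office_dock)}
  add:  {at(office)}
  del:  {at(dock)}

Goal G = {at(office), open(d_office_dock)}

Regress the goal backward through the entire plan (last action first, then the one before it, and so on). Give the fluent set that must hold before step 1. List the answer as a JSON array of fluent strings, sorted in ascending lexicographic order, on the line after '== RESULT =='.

Work backward from the goal:
  through step 3 (move(dock,office)): drop {at(office)}, keep {open(d_office_dock)}, require {at(dock), open(d_office_dock)}
    → {at(dock), open(d_office_dock)}
  through step 2 (move(office,dock)): drop {at(dock)}, keep {open(d_office_dock)}, require {at(office), open(d_office_dock)}
    → {at(office), open(d_office_dock)}
  through step 1 (unlock(d_office_dock)): drop {open(d_office_dock)}, keep {at(office)}, require {have(k4), locked(d_office_dock)}
    → {at(office), have(k4), locked(d_office_dock)}

== RESULT ==
["at(office)", "have(k4)", "locked(d_office_dock)"]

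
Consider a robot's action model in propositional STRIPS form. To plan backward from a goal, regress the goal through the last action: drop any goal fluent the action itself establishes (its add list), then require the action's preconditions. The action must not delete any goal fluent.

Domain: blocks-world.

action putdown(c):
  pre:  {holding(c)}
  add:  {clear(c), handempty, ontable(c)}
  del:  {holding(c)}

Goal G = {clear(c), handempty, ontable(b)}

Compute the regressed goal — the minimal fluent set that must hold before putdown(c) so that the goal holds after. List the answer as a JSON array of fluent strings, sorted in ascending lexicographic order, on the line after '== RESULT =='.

Regress:
  G ∩ del = {}  (empty — regression defined)
  G \ add = {clear(c), handempty, ontable(b)} \ {clear(c), handempty, ontable(c)} = {ontable(b)}
  ∪ pre   = {ontable(b)} ∪ {holding(c)}
          = {holding(c), ontable(b)}

== RESULT ==
["holding(c)", "ontable(b)"]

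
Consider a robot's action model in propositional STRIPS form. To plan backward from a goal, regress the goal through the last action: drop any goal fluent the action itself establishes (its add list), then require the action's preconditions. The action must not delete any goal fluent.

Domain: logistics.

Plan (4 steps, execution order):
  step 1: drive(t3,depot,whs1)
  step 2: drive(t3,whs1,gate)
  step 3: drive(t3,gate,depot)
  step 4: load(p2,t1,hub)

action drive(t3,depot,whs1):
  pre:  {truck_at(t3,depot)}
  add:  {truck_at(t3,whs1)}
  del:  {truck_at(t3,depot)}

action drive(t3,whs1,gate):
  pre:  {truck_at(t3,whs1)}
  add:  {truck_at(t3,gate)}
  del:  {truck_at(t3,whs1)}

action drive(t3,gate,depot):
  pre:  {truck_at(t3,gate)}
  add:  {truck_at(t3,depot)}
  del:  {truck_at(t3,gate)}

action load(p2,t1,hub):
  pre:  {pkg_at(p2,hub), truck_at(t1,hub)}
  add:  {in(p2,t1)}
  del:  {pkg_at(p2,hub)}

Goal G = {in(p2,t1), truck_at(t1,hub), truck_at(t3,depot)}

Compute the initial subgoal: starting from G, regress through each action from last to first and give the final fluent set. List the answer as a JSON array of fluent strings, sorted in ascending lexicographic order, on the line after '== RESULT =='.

Work backward from the goal:
  through step 4 (load(p2,t1,hub)): drop {in(p2,t1)}, keep {truck_at(t1,hub), truck_at(t3,depot)}, require {pkg_at(p2,hub), truck_at(t1,hub)}
    → {pkg_at(p2,hub), truck_at(t1,hub), truck_at(t3,depot)}
  through step 3 (drive(t3,gate,depot)): drop {truck_at(t3,depot)}, keep {pkg_at(p2,hub), truck_at(t1,hub)}, require {truck_at(t3,gate)}
    → {pkg_at(p2,hub), truck_at(t1,hub), truck_at(t3,gate)}
  through step 2 (drive(t3,whs1,gate)): drop {truck_at(t3,gate)}, keep {pkg_at(p2,hub), truck_at(t1,hub)}, require {truck_at(t3,whs1)}
    → {pkg_at(p2,hub), truck_at(t1,hub), truck_at(t3,whs1)}
  through step 1 (drive(t3,depot,whs1)): drop {truck_at(t3,whs1)}, keep {pkg_at(p2,hub), truck_at(t1,hub)}, require {truck_at(t3,depot)}
    → {pkg_at(p2,hub), truck_at(t1,hub), truck_at(t3,depot)}

== RESULT ==
["pkg_at(p2,hub)", "truck_at(t1,hub)", "truck_at(t3,depot)"]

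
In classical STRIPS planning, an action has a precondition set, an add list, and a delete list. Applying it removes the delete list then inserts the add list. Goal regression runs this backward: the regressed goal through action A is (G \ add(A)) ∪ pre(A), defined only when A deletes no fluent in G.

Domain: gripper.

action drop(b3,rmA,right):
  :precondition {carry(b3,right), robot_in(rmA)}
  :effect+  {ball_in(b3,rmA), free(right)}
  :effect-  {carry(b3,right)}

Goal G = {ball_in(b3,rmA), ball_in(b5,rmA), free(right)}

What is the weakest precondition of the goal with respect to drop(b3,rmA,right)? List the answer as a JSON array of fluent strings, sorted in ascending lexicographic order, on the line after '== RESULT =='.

Regress:
  G ∩ del = {}  (empty — regression defined)
  G \ add = {ball_in(b3,rmA), ball_in(b5,rmA), free(right)} \ {ball_in(b3,rmA), free(right)} = {ball_in(b5,rmA)}
  ∪ pre   = {ball_in(b5,rmA)} ∪ {carry(b3,right), robot_in(rmA)}
          = {ball_in(b5,rmA), carry(b3,right), robot_in(rmA)}

== RESULT ==
["ball_in(b5,rmA)", "carry(b3,right)", "robot_in(rmA)"]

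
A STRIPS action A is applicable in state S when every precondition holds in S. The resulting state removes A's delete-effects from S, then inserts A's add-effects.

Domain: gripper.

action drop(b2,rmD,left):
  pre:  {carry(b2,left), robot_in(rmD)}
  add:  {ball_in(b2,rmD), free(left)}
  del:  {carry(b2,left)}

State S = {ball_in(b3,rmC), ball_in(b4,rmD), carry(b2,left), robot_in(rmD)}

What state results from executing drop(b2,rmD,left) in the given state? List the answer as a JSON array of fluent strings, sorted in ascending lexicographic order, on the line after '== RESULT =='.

Compute (S \ del) ∪ add:
  pre ⊆ S: {carry(b2,left), robot_in(rmD)} ⊆ S  — applicable
  S \ del = {ball_in(b3,rmC), ball_in(b4,rmD), robot_in(rmD)}
  ∪ add   = {ball_in(b2,rmD), ball_in(b3,rmC), ball_in(b4,rmD), free(left), robot_in(rmD)}

== RESULT ==
["ball_in(b2,rmD)", "ball_in(b3,rmC)", "ball_in(b4,rmD)", "free(left)", "robot_in(rmD)"]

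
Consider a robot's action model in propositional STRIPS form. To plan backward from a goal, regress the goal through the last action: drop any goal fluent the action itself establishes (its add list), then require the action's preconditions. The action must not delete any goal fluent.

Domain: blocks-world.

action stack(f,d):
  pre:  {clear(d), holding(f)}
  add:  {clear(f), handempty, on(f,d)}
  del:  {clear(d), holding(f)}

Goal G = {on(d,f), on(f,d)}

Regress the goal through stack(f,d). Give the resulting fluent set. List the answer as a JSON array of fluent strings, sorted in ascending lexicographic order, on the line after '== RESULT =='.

Compute (G \ add) ∪ pre:
  G ∩ del = {}  (empty — regression defined)
  G \ add = {on(d,f), on(f,d)} \ {clear(f), handempty, on(f,d)} = {on(d,f)}
  ∪ pre   = {on(d,f)} ∪ {clear(d), holding(f)}
          = {clear(d), holding(f), on(d,f)}

== RESULT ==
["clear(d)", "holding(f)", "on(d,f)"]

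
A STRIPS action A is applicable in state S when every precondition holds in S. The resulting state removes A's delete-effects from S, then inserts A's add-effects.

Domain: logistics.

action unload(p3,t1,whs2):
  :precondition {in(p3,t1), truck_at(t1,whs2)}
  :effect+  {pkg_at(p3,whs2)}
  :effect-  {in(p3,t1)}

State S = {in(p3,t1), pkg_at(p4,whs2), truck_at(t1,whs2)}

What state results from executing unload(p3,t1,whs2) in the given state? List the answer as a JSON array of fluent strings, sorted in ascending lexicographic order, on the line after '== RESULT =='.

Compute (S \ del) ∪ add:
  pre ⊆ S: {in(p3,t1), truck_at(t1,whs2)} ⊆ S  — applicable
  S \ del = {pkg_at(p4,whs2), truck_at(t1,whs2)}
  ∪ add   = {pkg_at(p3,whs2), pkg_at(p4,whs2), truck_at(t1,whs2)}

== RESULT ==
["pkg_at(p3,whs2)", "pkg_at(p4,whs2)", "truck_at(t1,whs2)"]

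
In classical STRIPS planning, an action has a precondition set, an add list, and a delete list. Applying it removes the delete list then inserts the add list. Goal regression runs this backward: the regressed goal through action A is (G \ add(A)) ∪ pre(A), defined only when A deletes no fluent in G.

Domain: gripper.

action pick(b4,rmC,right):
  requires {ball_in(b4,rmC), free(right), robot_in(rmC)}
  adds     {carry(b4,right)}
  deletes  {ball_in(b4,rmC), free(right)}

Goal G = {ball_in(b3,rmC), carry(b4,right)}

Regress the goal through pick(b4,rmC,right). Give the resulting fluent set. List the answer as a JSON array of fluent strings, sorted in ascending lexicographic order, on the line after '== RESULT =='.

Compute (G \ add) ∪ pre:
  G ∩ del = {}  (empty — regression defined)
  G \ add = {ball_in(b3,rmC), carry(b4,right)} \ {carry(b4,right)} = {ball_in(b3,rmC)}
  ∪ pre   = {ball_in(b3,rmC)} ∪ {ball_in(b4,rmC), free(right), robot_in(rmC)}
          = {ball_in(b3,rmC), ball_in(b4,rmC), free(right), robot_in(rmC)}

== RESULT ==
["ball_in(b3,rmC)", "ball_in(b4,rmC)", "free(right)", "robot_in(rmC)"]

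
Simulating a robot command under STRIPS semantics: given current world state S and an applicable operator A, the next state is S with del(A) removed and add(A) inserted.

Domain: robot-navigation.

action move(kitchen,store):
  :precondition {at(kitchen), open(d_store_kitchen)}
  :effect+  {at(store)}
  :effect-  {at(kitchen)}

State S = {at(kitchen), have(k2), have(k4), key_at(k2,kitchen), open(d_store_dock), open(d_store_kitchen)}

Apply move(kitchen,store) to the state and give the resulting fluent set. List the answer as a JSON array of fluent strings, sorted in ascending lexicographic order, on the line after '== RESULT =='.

Progress:
  pre ⊆ S: {at(kitchen), open(d_store_kitchen)} ⊆ S  — applicable
  S \ del = {have(k2), have(k4), key_at(k2,kitchen), open(d_store_dock), open(d_store_kitchen)}
  ∪ add   = {at(store), have(k2), have(k4), key_at(k2,kitchen), open(d_store_dock), open(d_store_kitchen)}

== RESULT ==
["at(store)", "have(k2)", "have(k4)", "key_at(k2,kitchen)", "open(d_store_dock)", "open(d_store_kitchen)"]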